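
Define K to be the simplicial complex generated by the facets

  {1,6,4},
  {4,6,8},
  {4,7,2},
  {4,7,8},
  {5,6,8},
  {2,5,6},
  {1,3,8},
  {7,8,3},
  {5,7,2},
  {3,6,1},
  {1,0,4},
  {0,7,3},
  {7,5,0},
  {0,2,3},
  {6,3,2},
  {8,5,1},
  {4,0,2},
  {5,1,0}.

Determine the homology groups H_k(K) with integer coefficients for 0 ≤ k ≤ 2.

Fix the vertex order 0 < 1 < 2 < 3 < 4 < 5 < 6 < 7 < 8 and write every simplex with vertices in increasing order. Then dim K = 2 and the simplices of K are:

  0-simplices (9): [0], [1], [2], [3], [4], [5], [6], [7], [8]
  1-simplices (27): (27 of them)
  2-simplices (18): [0,1,4], [0,1,5], [0,2,3], [0,2,4], [0,3,7], [0,5,7], [1,3,6], [1,3,8], [1,4,6], [1,5,8], [2,3,6], [2,4,7], [2,5,6], [2,5,7], [3,7,8], [4,6,8], [4,7,8], [5,6,8]

giving chain groups C_0 ≅ Z^9, C_1 ≅ Z^27, C_2 ≅ Z^18.

Boundary ∂_1: C_1 → C_0 is given by ∂[p,q] = [q] − [p].
The resulting 9×27 matrix has rank 8, and its Smith normal form has invariant factors (1,1,1,1,1,1,1,1).

The boundary map ∂_2: C_2 → C_1 acts by ∂[p,q,r] = [q,r] − [p,r] + [p,q]. For instance
  ∂[3,7,8] = [7,8] − [3,8] + [3,7],
  ∂[1,5,8] = [5,8] − [1,8] + [1,5].
The resulting 27×18 matrix has rank 18, and its Smith normal form has invariant factors (1,1,1,1,1,1,1,1,1,1,1,1,1,1,1,1,1,2).

Reading off H_k = ker ∂_k / im ∂_{k+1}:

  H_0: rank C_0 − rank ∂_1 = 9 − 8 = 1, and the invariant factors of ∂_1 are all 1, so H_0 = Z.
  H_1: rank ker ∂_1 − rank ∂_2 = (27 − 8) − 18 = 1, and ∂_2 has invariant factor 2 > 1, so H_1 = Z ⊕ Z/2.
  H_2: rank ker ∂_2 − rank ∂_3 = (18 − 18) − 0 = 0, and there is no ∂_3, so H_2 = 0.

(K is a triangulation of the Klein bottle.)

H_0 ≅ Z,  H_1 ≅ Z ⊕ Z/2,  H_2 = 0.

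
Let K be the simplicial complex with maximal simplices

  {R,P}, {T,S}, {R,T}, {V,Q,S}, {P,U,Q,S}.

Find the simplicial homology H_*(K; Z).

H_0 = Z,  H_1 = Z,  H_2 = 0,  H_3 = 0.

K has 7 vertices, 11 edges, 5 triangles, 1 3-simplex.
rank ∂_0 = 0, rank ∂_1 = 6 ⇒ b_0 = 7 − 0 − 6 = 1; all invariant factors of ∂_1 are 1 so no torsion. So H_0 = Z.
rank ∂_1 = 6, rank ∂_2 = 4 ⇒ b_1 = 11 − 6 − 4 = 1; all invariant factors of ∂_2 are 1 so no torsion. So H_1 = Z.
rank ∂_2 = 4, rank ∂_3 = 1 ⇒ b_2 = 5 − 4 − 1 = 0; all invariant factors of ∂_3 are 1 so no torsion. So H_2 = 0.
rank ∂_3 = 1, rank ∂_4 = 0 ⇒ b_3 = 1 − 1 − 0 = 0. So H_3 = 0.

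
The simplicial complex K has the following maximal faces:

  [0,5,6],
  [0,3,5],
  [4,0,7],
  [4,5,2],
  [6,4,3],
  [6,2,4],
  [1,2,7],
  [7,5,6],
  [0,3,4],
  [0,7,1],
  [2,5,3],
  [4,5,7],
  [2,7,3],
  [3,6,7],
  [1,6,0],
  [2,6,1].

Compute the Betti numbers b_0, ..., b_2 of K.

b_0 = 1, b_1 = 2, b_2 = 1.

Take the total order 0 < 1 < 2 < 3 < 4 < 5 < 6 < 7 on the vertex set. Then K (dimension 2) consists of the simplices:

  0-simplices (8): [0], [1], [2], [3], [4], [5], [6], [7]
  1-simplices (24): (24 of them)
  2-simplices (16): [0,1,6], [0,1,7], [0,3,4], [0,3,5], [0,4,7], [0,5,6], [1,2,6], [1,2,7], [2,3,5], [2,3,7], [2,4,5], [2,4,6], [3,4,6], [3,6,7], [4,5,7], [5,6,7]

giving chain groups C_0 ≅ Z^8, C_1 ≅ Z^24, C_2 ≅ Z^16.

The boundary map ∂_1: C_1 → C_0 sends each edge [p,q] (with p < q) to q − p. For instance
  ∂[2,7] = [7] − [2].
The resulting 8×24 matrix has rank 7, and its Smith normal form has invariant factors (1,1,1,1,1,1,1).

Boundary ∂_2: C_2 → C_1 maps a triangle to the signed sum of its edges. For instance
  ∂[0,3,4] = [3,4] − [0,4] + [0,3],
  ∂[3,6,7] = [6,7] − [3,7] + [3,6].
As a 24×16 matrix over Z this has rank 15, with invariant factors (1,1,1,1,1,1,1,1,1,1,1,1,1,1,1).

From H_k ≅ ker(∂_k) / im(∂_{k+1}) we obtain:

  H_0: rank C_0 − rank ∂_1 = 8 − 7 = 1, and the invariant factors of ∂_1 are all 1, so H_0 = Z.
  H_1: rank ker ∂_1 − rank ∂_2 = (24 − 7) − 15 = 2, and the invariant factors of ∂_2 are all 1, so H_1 = Z^2.
  H_2: rank ker ∂_2 − rank ∂_3 = (16 − 15) − 0 = 1, and there is no ∂_3, so H_2 = Z.

Hence the Betti numbers are b_0 = 1, b_1 = 2, b_2 = 1.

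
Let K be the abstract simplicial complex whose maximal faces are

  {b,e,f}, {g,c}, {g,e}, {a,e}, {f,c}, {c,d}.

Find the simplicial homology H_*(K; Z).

Order the vertices as a < b < c < d < e < f < g. Listing each simplex with vertices in this order, K has dimension 2 with simplices:

  0-simplices (7): a, b, c, d, e, f, g
  1-simplices (8): ae, be, bf, cd, cf, cg, ef, eg
  2-simplices (1): bef

giving chain groups C_0 ≅ Z^7, C_1 ≅ Z^8, C_2 ≅ Z^1.

∂_1: C_1 → C_0 maps an edge to its endpoints' difference, ∂[p,q] = q − p. For instance
  ∂cg = g − c.
The 7×8 boundary matrix has rank 6 and Smith normal form diag(1,1,1,1,1,1).

Boundary ∂_2: C_2 → C_1 sends each 2-simplex [p,q,r] to [q,r] − [p,r] + [p,q]. For instance
  ∂bef = ef − bf + be.
This gives a 8×1 integer matrix of rank 1; reducing to Smith normal form yields diagonal entries (1).

Reading off H_k = ker ∂_k / im ∂_{k+1}:

  H_0: rank C_0 − rank ∂_1 = 7 − 6 = 1, and the invariant factors of ∂_1 are all 1, so H_0 = Z.
  H_1: rank ker ∂_1 − rank ∂_2 = (8 − 6) − 1 = 1, and the invariant factors of ∂_2 are all 1, so H_1 = Z.
  H_2: rank ker ∂_2 − rank ∂_3 = (1 − 1) − 0 = 0, and there is no ∂_3, so H_2 = 0.

H_0 = Z,  H_1 = Z,  H_2 = 0.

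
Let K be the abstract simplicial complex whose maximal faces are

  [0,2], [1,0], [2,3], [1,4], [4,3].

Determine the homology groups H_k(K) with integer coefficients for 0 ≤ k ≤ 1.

Fix the vertex order 0 < 1 < 2 < 3 < 4 and write every simplex with vertices in increasing order. Then dim K = 1 and the simplices of K are:

  0-simplices (5): [0], [1], [2], [3], [4]
  1-simplices (5): [0,1], [0,2], [1,4], [2,3], [3,4]

giving chain groups C_0 ≅ Z^5, C_1 ≅ Z^5.

Boundary ∂_1: C_1 → C_0 sends each edge [p,q] (with p < q) to q − p. For instance
  ∂[3,4] = [4] − [3].
As a 5×5 matrix over Z this has rank 4, with invariant factors (1,1,1,1).

From H_k ≅ ker(∂_k) / im(∂_{k+1}) we obtain:

  H_0: rank C_0 − rank ∂_1 = 5 − 4 = 1, and the invariant factors of ∂_1 are all 1, so H_0 ≅ Z.
  H_1: rank ker ∂_1 − rank ∂_2 = (5 − 4) − 0 = 1, and there is no ∂_2, so H_1 ≅ Z.

H_0 = Z,  H_1 = Z.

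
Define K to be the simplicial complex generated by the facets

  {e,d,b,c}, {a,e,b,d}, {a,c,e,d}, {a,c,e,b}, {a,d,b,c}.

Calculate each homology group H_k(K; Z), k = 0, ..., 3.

H_0 = Z,  H_1 = 0,  H_2 = 0,  H_3 = Z.

Fix the vertex order a < b < c < d < e and write every simplex with vertices in increasing order. Then dim K = 3 and the simplices of K are:

  0-simplices (5): a, b, c, d, e
  1-simplices (10): ab, ac, ad, ae, bc, bd, be, cd, ce, de
  2-simplices (10): abc, abd, abe, acd, ace, ade, bcd, bce, bde, cde
  3-simplices (5): abcd, abce, abde, acde, bcde

so the chain groups are C_0 ≅ Z^5, C_1 ≅ Z^10, C_2 ≅ Z^10, C_3 ≅ Z^5.

∂_1: C_1 → C_0 maps an edge to its endpoints' difference, ∂[p,q] = q − p. For instance
  ∂ac = c − a.
As a 5×10 matrix over Z this has rank 4, with invariant factors (1,1,1,1).

∂_2: C_2 → C_1 acts by ∂[p,q,r] = [q,r] − [p,r] + [p,q]. For instance
  ∂abe = be − ae + ab,
  ∂abc = bc − ac + ab.
As a 10×10 matrix over Z this has rank 6, with invariant factors (1,1,1,1,1,1).

∂_3: C_3 → C_2 sends each 3-simplex σ to the alternating sum Σ_i (−1)^i (σ with its i-th vertex removed). For instance
  ∂abcd = bcd − acd + abd − abc,
  ∂abde = bde − ade + abe − abd.
The resulting 10×5 matrix has rank 4, and its Smith normal form has invariant factors (1,1,1,1).

Computing H_k = (kernel of ∂_k) / (image of ∂_{k+1}):

  H_0: rank C_0 − rank ∂_1 = 5 − 4 = 1, and the invariant factors of ∂_1 are all 1, so H_0 = Z.
  H_1: rank ker ∂_1 − rank ∂_2 = (10 − 4) − 6 = 0, and the invariant factors of ∂_2 are all 1, so H_1 = 0.
  H_2: rank ker ∂_2 − rank ∂_3 = (10 − 6) − 4 = 0, and the invariant factors of ∂_3 are all 1, so H_2 = 0.
  H_3: rank ker ∂_3 − rank ∂_4 = (5 − 4) − 0 = 1, and there is no ∂_4, so H_3 = Z.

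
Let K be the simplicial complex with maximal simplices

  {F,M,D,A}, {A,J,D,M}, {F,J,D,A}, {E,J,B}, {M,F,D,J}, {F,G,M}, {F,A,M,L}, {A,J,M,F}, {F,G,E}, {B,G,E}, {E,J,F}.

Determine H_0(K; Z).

We work with the vertex ordering A < B < D < E < F < G < J < L < M. The simplices of K, each written with vertices in increasing order, are:

  0-simplices (9): A, B, D, E, F, G, J, L, M
  1-simplices (21): AD, AF, AJ, AL, AM, BE, BG, BJ, DF, DJ, DM, EF, EG, EJ, FG, FJ, FL, FM, GM, JM, LM
  2-simplices (18): ADF, ADJ, ADM, AFJ, AFL, AFM, AJM, ALM, BEG, BEJ, DFJ, DFM, DJM, EFG, EFJ, FGM, FJM, FLM
  3-simplices (6): ADFJ, ADFM, ADJM, AFJM, AFLM, DFJM

giving chain groups C_0 ≅ Z^9, C_1 ≅ Z^21, C_2 ≅ Z^18, C_3 ≅ Z^6.

∂_1: C_1 → C_0 sends each edge [p,q] (with p < q) to q − p.
The 9×21 boundary matrix has rank 8 and Smith normal form diag(1,1,1,1,1,1,1,1).

∂_2: C_2 → C_1 sends each 2-simplex [p,q,r] to [q,r] − [p,r] + [p,q]. For instance
  ∂FGM = GM − FM + FG,
  ∂BEJ = EJ − BJ + BE.
The resulting 21×18 matrix has rank 13, and its Smith normal form has invariant factors (1,1,1,1,1,1,1,1,1,1,1,1,1).

Boundary ∂_3: C_3 → C_2 sends each 3-simplex σ to the alternating sum Σ_i (−1)^i (σ with its i-th vertex removed). For instance
  ∂AFLM = FLM − ALM + AFM − AFL,
  ∂ADJM = DJM − AJM + ADM − ADJ.
This gives a 18×6 integer matrix of rank 5; reducing to Smith normal form yields diagonal entries (1,1,1,1,1).

From H_k ≅ ker(∂_k) / im(∂_{k+1}) we obtain:

  H_0: rank C_0 − rank ∂_1 = 9 − 8 = 1, and the invariant factors of ∂_1 are all 1, so H_0 ≅ Z.

H_0 = Z.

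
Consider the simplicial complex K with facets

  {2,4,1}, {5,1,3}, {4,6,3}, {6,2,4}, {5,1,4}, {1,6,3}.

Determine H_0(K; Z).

H_0 ≅ Z.

Take the total order 1 < 2 < 3 < 4 < 5 < 6 on the vertex set. Then K (dimension 2) consists of the simplices:

  0-simplices (6): [1], [2], [3], [4], [5], [6]
  1-simplices (12): [1,2], [1,3], [1,4], [1,5], [1,6], [2,4], [2,6], [3,4], [3,5], [3,6], [4,5], [4,6]
  2-simplices (6): [1,2,4], [1,3,5], [1,3,6], [1,4,5], [2,4,6], [3,4,6]

Hence C_0 ≅ Z^6, C_1 ≅ Z^12, C_2 ≅ Z^6.

The boundary map ∂_1: C_1 → C_0 maps an edge to its endpoints' difference, ∂[p,q] = q − p.
This gives a 6×12 integer matrix of rank 5; reducing to Smith normal form yields diagonal entries (1,1,1,1,1).

Boundary ∂_2: C_2 → C_1 sends each 2-simplex [p,q,r] to [q,r] − [p,r] + [p,q]. For instance
  ∂[3,4,6] = [4,6] − [3,6] + [3,4],
  ∂[1,3,6] = [3,6] − [1,6] + [1,3].
As a 12×6 matrix over Z this has rank 6, with invariant factors (1,1,1,1,1,1).

From H_k ≅ ker(∂_k) / im(∂_{k+1}) we obtain:

  H_0: rank C_0 − rank ∂_1 = 6 − 5 = 1, and the invariant factors of ∂_1 are all 1, so H_0 = Z.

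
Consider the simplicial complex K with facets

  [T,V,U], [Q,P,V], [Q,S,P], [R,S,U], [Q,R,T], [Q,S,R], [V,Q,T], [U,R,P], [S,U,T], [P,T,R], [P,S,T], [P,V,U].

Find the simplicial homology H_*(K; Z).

H_0 = Z,  H_1 = Z_2,  H_2 = 0.

Take the total order P < Q < R < S < T < U < V on the vertex set. Then K (dimension 2) consists of the simplices:

  0-simplices (7): P, Q, R, S, T, U, V
  1-simplices (18): PQ, PR, PS, PT, PU, PV, QR, QS, QT, QV, RS, RT, RU, ST, SU, TU, TV, UV
  2-simplices (12): PQS, PQV, PRT, PRU, PST, PUV, QRS, QRT, QTV, RSU, STU, TUV

giving chain groups C_0 ≅ Z^7, C_1 ≅ Z^18, C_2 ≅ Z^12.

∂_1: C_1 → C_0 sends each edge [p,q] (with p < q) to q − p. For instance
  ∂PR = R − P.
The 7×18 boundary matrix has rank 6 and Smith normal form diag(1,1,1,1,1,1).

∂_2: C_2 → C_1 sends each 2-simplex [p,q,r] to [q,r] − [p,r] + [p,q]. For instance
  ∂RSU = SU − RU + RS,
  ∂PRT = RT − PT + PR.
This gives a 18×12 integer matrix of rank 12; reducing to Smith normal form yields diagonal entries (1,1,1,1,1,1,1,1,1,1,1,2).

From H_k ≅ ker(∂_k) / im(∂_{k+1}) we obtain:

  H_0: rank C_0 − rank ∂_1 = 7 − 6 = 1, and the invariant factors of ∂_1 are all 1, so H_0 = Z.
  H_1: rank ker ∂_1 − rank ∂_2 = (18 − 6) − 12 = 0, and ∂_2 has invariant factor 2 > 1, so H_1 = Z_2.
  H_2: rank ker ∂_2 − rank ∂_3 = (12 − 12) − 0 = 0, and there is no ∂_3, so H_2 = 0.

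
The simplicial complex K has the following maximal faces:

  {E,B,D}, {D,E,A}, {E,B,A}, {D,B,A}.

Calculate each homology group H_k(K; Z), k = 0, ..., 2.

Fix the vertex order A < B < D < E and write every simplex with vertices in increasing order. Then dim K = 2 and the simplices of K are:

  0-simplices (4): A, B, D, E
  1-simplices (6): AB, AD, AE, BD, BE, DE
  2-simplices (4): ABD, ABE, ADE, BDE

Hence C_0 ≅ Z^4, C_1 ≅ Z^6, C_2 ≅ Z^4.

The boundary map ∂_1: C_1 → C_0 is given by ∂[p,q] = [q] − [p]. For instance
  ∂BE = E − B.
The resulting 4×6 matrix has rank 3, and its Smith normal form has invariant factors (1,1,1).

∂_2: C_2 → C_1 maps a triangle to the signed sum of its edges. For instance
  ∂ADE = DE − AE + AD,
  ∂BDE = DE − BE + BD.
The 6×4 boundary matrix has rank 3 and Smith normal form diag(1,1,1).

Now H_k = ker ∂_k / im ∂_{k+1}, so:

  H_0: rank C_0 − rank ∂_1 = 4 − 3 = 1, and the invariant factors of ∂_1 are all 1, so H_0 = Z.
  H_1: rank ker ∂_1 − rank ∂_2 = (6 − 3) − 3 = 0, and the invariant factors of ∂_2 are all 1, so H_1 = 0.
  H_2: rank ker ∂_2 − rank ∂_3 = (4 − 3) − 0 = 1, and there is no ∂_3, so H_2 = Z.

H_0 ≅ Z,  H_1 = 0,  H_2 ≅ Z.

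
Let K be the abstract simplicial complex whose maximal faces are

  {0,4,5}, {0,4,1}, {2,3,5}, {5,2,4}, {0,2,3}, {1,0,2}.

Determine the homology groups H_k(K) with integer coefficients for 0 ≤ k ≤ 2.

H_0 = Z,  H_1 = Z,  H_2 = 0.

We work with the vertex ordering 0 < 1 < 2 < 3 < 4 < 5. The simplices of K, each written with vertices in increasing order, are:

  0-simplices (6): [0], [1], [2], [3], [4], [5]
  1-simplices (12): [0,1], [0,2], [0,3], [0,4], [0,5], [1,2], [1,4], [2,3], [2,4], [2,5], [3,5], [4,5]
  2-simplices (6): [0,1,2], [0,1,4], [0,2,3], [0,4,5], [2,3,5], [2,4,5]

so the chain groups are C_0 ≅ Z^6, C_1 ≅ Z^12, C_2 ≅ Z^6.

The boundary map ∂_1: C_1 → C_0 is given by ∂[p,q] = [q] − [p]. For instance
  ∂[4,5] = [5] − [4].
This gives a 6×12 integer matrix of rank 5; reducing to Smith normal form yields diagonal entries (1,1,1,1,1).

∂_2: C_2 → C_1 maps a triangle to the signed sum of its edges. For instance
  ∂[2,4,5] = [4,5] − [2,5] + [2,4],
  ∂[0,1,2] = [1,2] − [0,2] + [0,1].
This gives a 12×6 integer matrix of rank 6; reducing to Smith normal form yields diagonal entries (1,1,1,1,1,1).

Reading off H_k = ker ∂_k / im ∂_{k+1}:

  H_0: rank C_0 − rank ∂_1 = 6 − 5 = 1, and the invariant factors of ∂_1 are all 1, so H_0 = Z.
  H_1: rank ker ∂_1 − rank ∂_2 = (12 − 5) − 6 = 1, and the invariant factors of ∂_2 are all 1, so H_1 = Z.
  H_2: rank ker ∂_2 − rank ∂_3 = (6 − 6) − 0 = 0, and there is no ∂_3, so H_2 = 0.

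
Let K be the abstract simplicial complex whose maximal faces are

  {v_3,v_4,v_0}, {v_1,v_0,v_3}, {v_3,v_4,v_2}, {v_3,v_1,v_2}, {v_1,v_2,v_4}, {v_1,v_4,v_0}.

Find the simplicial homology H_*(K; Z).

K has 5 vertices, 9 edges, 6 triangles.
rank ∂_0 = 0, rank ∂_1 = 4 ⇒ b_0 = 5 − 0 − 4 = 1; all invariant factors of ∂_1 are 1 so no torsion. So H_0 = Z.
rank ∂_1 = 4, rank ∂_2 = 5 ⇒ b_1 = 9 − 4 − 5 = 0; all invariant factors of ∂_2 are 1 so no torsion. So H_1 = 0.
rank ∂_2 = 5, rank ∂_3 = 0 ⇒ b_2 = 6 − 5 − 0 = 1. So H_2 = Z.

H_0 = Z,  H_1 = 0,  H_2 = Z.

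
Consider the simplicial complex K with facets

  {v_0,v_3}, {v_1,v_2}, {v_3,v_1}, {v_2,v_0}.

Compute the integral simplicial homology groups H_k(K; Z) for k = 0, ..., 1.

Fix the vertex order v_0 < v_1 < v_2 < v_3 and write every simplex with vertices in increasing order. Then dim K = 1 and the simplices of K are:

  0-simplices (4): [v_0], [v_1], [v_2], [v_3]
  1-simplices (4): [v_0,v_2], [v_0,v_3], [v_1,v_2], [v_1,v_3]

giving chain groups C_0 ≅ Z^4, C_1 ≅ Z^4.

Boundary ∂_1: C_1 → C_0 sends each edge [p,q] (with p < q) to q − p. For instance
  ∂[v_0,v_2] = [v_2] − [v_0].
This gives a 4×4 integer matrix of rank 3; reducing to Smith normal form yields diagonal entries (1,1,1).

Reading off H_k = ker ∂_k / im ∂_{k+1}:

  H_0: rank C_0 − rank ∂_1 = 4 − 3 = 1, and the invariant factors of ∂_1 are all 1, so H_0 = Z.
  H_1: rank ker ∂_1 − rank ∂_2 = (4 − 3) − 0 = 1, and there is no ∂_2, so H_1 = Z.

H_0 ≅ Z,  H_1 ≅ Z.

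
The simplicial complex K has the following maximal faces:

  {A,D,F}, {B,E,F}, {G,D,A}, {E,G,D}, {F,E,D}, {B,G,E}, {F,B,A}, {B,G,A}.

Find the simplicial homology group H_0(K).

Order the vertices as A < B < D < E < F < G. Listing each simplex with vertices in this order, K has dimension 2 with simplices:

  0-simplices (6): A, B, D, E, F, G
  1-simplices (12): AB, AD, AF, AG, BE, BF, BG, DE, DF, DG, EF, EG
  2-simplices (8): ABF, ABG, ADF, ADG, BEF, BEG, DEF, DEG

giving chain groups C_0 ≅ Z^6, C_1 ≅ Z^12, C_2 ≅ Z^8.

Boundary ∂_1: C_1 → C_0 is given by ∂[p,q] = [q] − [p].
The resulting 6×12 matrix has rank 5, and its Smith normal form has invariant factors (1,1,1,1,1).

Boundary ∂_2: C_2 → C_1 acts by ∂[p,q,r] = [q,r] − [p,r] + [p,q]. For instance
  ∂DEF = EF − DF + DE,
  ∂ABG = BG − AG + AB.
As a 12×8 matrix over Z this has rank 7, with invariant factors (1,1,1,1,1,1,1).

Now H_k = ker ∂_k / im ∂_{k+1}, so:

  H_0: rank C_0 − rank ∂_1 = 6 − 5 = 1, and the invariant factors of ∂_1 are all 1, so H_0 ≅ Z.

(K is a triangulation of the 2-sphere S^2.)

H_0 ≅ Z.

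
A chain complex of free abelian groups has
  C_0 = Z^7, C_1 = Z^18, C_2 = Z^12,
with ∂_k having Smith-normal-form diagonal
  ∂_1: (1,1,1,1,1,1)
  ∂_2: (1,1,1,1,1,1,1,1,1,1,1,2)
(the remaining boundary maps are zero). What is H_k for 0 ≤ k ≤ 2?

H_0 ≅ Z,  H_1 ≅ Z/2,  H_2 = 0.

H_0: b_0 = 7 − 0 − 6 = 1; torsion from ∂_1 factors > 1: none. So H_0 ≅ Z.
H_1: b_1 = 18 − 6 − 12 = 0; torsion from ∂_2 factors > 1: [2]. So H_1 ≅ Z/2.
H_2: b_2 = 12 − 12 − 0 = 0; torsion from ∂_3 factors > 1: none. So H_2 ≅ 0.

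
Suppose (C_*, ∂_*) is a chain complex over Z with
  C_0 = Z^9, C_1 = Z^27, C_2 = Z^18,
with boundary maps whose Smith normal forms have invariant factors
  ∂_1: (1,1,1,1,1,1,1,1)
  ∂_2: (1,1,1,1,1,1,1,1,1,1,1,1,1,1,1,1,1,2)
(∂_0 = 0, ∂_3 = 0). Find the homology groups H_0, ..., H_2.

H_0: b_0 = 9 − 0 − 8 = 1; torsion from ∂_1 factors > 1: none. So H_0 = Z.
H_1: b_1 = 27 − 8 − 18 = 1; torsion from ∂_2 factors > 1: [2]. So H_1 = Z × Z/2.
H_2: b_2 = 18 − 18 − 0 = 0; torsion from ∂_3 factors > 1: none. So H_2 = 0.

H_0 = Z,  H_1 = Z × Z/2,  H_2 = 0.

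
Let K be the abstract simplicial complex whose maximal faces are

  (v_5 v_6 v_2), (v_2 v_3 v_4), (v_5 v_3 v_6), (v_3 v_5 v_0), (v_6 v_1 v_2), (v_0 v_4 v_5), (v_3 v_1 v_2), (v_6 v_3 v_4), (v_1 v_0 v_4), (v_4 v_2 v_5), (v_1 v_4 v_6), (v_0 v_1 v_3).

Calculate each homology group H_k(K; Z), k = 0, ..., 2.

H_0 = Z,  H_1 = Z/2Z,  H_2 = 0.

We work with the vertex ordering v_0 < v_1 < v_2 < v_3 < v_4 < v_5 < v_6. The simplices of K, each written with vertices in increasing order, are:

  0-simplices (7): [v_0], [v_1], [v_2], [v_3], [v_4], [v_5], [v_6]
  1-simplices (18): (18 of them)
  2-simplices (12): (12 of them)

giving chain groups C_0 ≅ Z^7, C_1 ≅ Z^18, C_2 ≅ Z^12.

The boundary map ∂_1: C_1 → C_0 is given by ∂[p,q] = [q] − [p].
This gives a 7×18 integer matrix of rank 6; reducing to Smith normal form yields diagonal entries (1,1,1,1,1,1).

The boundary map ∂_2: C_2 → C_1 acts by ∂[p,q,r] = [q,r] − [p,r] + [p,q]. For instance
  ∂[v_1,v_2,v_6] = [v_2,v_6] − [v_1,v_6] + [v_1,v_2],
  ∂[v_1,v_2,v_3] = [v_2,v_3] − [v_1,v_3] + [v_1,v_2].
The resulting 18×12 matrix has rank 12, and its Smith normal form has invariant factors (1,1,1,1,1,1,1,1,1,1,1,2).

Computing H_k = (kernel of ∂_k) / (image of ∂_{k+1}):

  H_0: rank C_0 − rank ∂_1 = 7 − 6 = 1, and the invariant factors of ∂_1 are all 1, so H_0 ≅ Z.
  H_1: rank ker ∂_1 − rank ∂_2 = (18 − 6) − 12 = 0, and ∂_2 has invariant factor 2 > 1, so H_1 ≅ Z/2Z.
  H_2: rank ker ∂_2 − rank ∂_3 = (12 − 12) − 0 = 0, and there is no ∂_3, so H_2 ≅ 0.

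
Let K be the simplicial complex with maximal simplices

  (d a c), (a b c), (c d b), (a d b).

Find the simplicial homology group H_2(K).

H_2 = Z.

Order the vertices as a < b < c < d. Listing each simplex with vertices in this order, K has dimension 2 with simplices:

  0-simplices (4): a, b, c, d
  1-simplices (6): ab, ac, ad, bc, bd, cd
  2-simplices (4): abc, abd, acd, bcd

so the chain groups are C_0 ≅ Z^4, C_1 ≅ Z^6, C_2 ≅ Z^4.

Boundary ∂_1: C_1 → C_0 maps an edge to its endpoints' difference, ∂[p,q] = q − p.
The 4×6 boundary matrix has rank 3 and Smith normal form diag(1,1,1).

Boundary ∂_2: C_2 → C_1 acts by ∂[p,q,r] = [q,r] − [p,r] + [p,q]. For instance
  ∂acd = cd − ad + ac,
  ∂abd = bd − ad + ab.
This gives a 6×4 integer matrix of rank 3; reducing to Smith normal form yields diagonal entries (1,1,1).

From H_k ≅ ker(∂_k) / im(∂_{k+1}) we obtain:

  H_2: rank ker ∂_2 − rank ∂_3 = (4 − 3) − 0 = 1, and there is no ∂_3, so H_2 ≅ Z.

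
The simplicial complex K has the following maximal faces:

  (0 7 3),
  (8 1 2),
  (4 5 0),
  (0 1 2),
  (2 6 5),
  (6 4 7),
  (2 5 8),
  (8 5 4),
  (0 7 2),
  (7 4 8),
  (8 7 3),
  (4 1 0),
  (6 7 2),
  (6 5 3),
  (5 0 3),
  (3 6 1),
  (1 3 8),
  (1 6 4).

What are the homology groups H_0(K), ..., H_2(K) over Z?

We work with the vertex ordering 0 < 1 < 2 < 3 < 4 < 5 < 6 < 7 < 8. The simplices of K, each written with vertices in increasing order, are:

  0-simplices (9): [0], [1], [2], [3], [4], [5], [6], [7], [8]
  1-simplices (27): (27 of them)
  2-simplices (18): [0,1,2], [0,1,4], [0,2,7], [0,3,5], [0,3,7], [0,4,5], [1,2,8], [1,3,6], [1,3,8], [1,4,6], [2,5,6], [2,5,8], [2,6,7], [3,5,6], [3,7,8], [4,5,8], [4,6,7], [4,7,8]

giving chain groups C_0 ≅ Z^9, C_1 ≅ Z^27, C_2 ≅ Z^18.

∂_1: C_1 → C_0 is given by ∂[p,q] = [q] − [p].
The resulting 9×27 matrix has rank 8, and its Smith normal form has invariant factors (1,1,1,1,1,1,1,1).

∂_2: C_2 → C_1 acts by ∂[p,q,r] = [q,r] − [p,r] + [p,q]. For instance
  ∂[1,2,8] = [2,8] − [1,8] + [1,2],
  ∂[0,1,2] = [1,2] − [0,2] + [0,1].
This gives a 27×18 integer matrix of rank 17; reducing to Smith normal form yields diagonal entries (1,1,1,1,1,1,1,1,1,1,1,1,1,1,1,1,1).

Now H_k = ker ∂_k / im ∂_{k+1}, so:

  H_0: rank C_0 − rank ∂_1 = 9 − 8 = 1, and the invariant factors of ∂_1 are all 1, so H_0 = Z.
  H_1: rank ker ∂_1 − rank ∂_2 = (27 − 8) − 17 = 2, and the invariant factors of ∂_2 are all 1, so H_1 = Z^2.
  H_2: rank ker ∂_2 − rank ∂_3 = (18 − 17) − 0 = 1, and there is no ∂_3, so H_2 = Z.

H_0 = Z,  H_1 = Z^2,  H_2 = Z.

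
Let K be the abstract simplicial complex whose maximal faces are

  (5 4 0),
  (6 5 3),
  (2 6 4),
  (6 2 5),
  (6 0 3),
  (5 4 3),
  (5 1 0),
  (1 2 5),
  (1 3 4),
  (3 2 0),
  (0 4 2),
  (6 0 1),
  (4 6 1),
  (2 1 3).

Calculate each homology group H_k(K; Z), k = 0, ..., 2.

Fix the vertex order 0 < 1 < 2 < 3 < 4 < 5 < 6 and write every simplex with vertices in increasing order. Then dim K = 2 and the simplices of K are:

  0-simplices (7): [0], [1], [2], [3], [4], [5], [6]
  1-simplices (21): [0,1], [0,2], [0,3], [0,4], [0,5], [0,6], [1,2], [1,3], [1,4], [1,5], [1,6], [2,3], [2,4], [2,5], [2,6], [3,4], [3,5], [3,6], [4,5], [4,6], [5,6]
  2-simplices (14): [0,1,5], [0,1,6], [0,2,3], [0,2,4], [0,3,6], [0,4,5], [1,2,3], [1,2,5], [1,3,4], [1,4,6], [2,4,6], [2,5,6], [3,4,5], [3,5,6]

Hence C_0 ≅ Z^7, C_1 ≅ Z^21, C_2 ≅ Z^14.

Boundary ∂_1: C_1 → C_0 maps an edge to its endpoints' difference, ∂[p,q] = q − p.
The 7×21 boundary matrix has rank 6 and Smith normal form diag(1,1,1,1,1,1).

∂_2: C_2 → C_1 acts by ∂[p,q,r] = [q,r] − [p,r] + [p,q]. For instance
  ∂[1,4,6] = [4,6] − [1,6] + [1,4],
  ∂[2,4,6] = [4,6] − [2,6] + [2,4].
As a 21×14 matrix over Z this has rank 13, with invariant factors (1,1,1,1,1,1,1,1,1,1,1,1,1).

Reading off H_k = ker ∂_k / im ∂_{k+1}:

  H_0: rank C_0 − rank ∂_1 = 7 − 6 = 1, and the invariant factors of ∂_1 are all 1, so H_0 = Z.
  H_1: rank ker ∂_1 − rank ∂_2 = (21 − 6) − 13 = 2, and the invariant factors of ∂_2 are all 1, so H_1 = Z^2.
  H_2: rank ker ∂_2 − rank ∂_3 = (14 − 13) − 0 = 1, and there is no ∂_3, so H_2 = Z.

H_0 ≅ Z,  H_1 ≅ Z^2,  H_2 ≅ Z.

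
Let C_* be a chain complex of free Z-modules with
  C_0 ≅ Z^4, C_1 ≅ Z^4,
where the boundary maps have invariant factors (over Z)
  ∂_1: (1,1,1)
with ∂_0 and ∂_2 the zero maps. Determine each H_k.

H_0 = Z,  H_1 = Z.

H_0: b_0 = 4 − 0 − 3 = 1; torsion from ∂_1 factors > 1: none. So H_0 = Z.
H_1: b_1 = 4 − 3 − 0 = 1; torsion from ∂_2 factors > 1: none. So H_1 = Z.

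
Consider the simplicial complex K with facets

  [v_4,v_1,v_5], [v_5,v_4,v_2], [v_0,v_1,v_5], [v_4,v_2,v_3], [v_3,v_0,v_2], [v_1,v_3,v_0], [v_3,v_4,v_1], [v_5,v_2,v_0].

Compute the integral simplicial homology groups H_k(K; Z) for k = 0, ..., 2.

K has 6 vertices, 12 edges, 8 triangles.
rank ∂_0 = 0, rank ∂_1 = 5 ⇒ b_0 = 6 − 0 − 5 = 1; all invariant factors of ∂_1 are 1 so no torsion. So H_0 ≅ Z.
rank ∂_1 = 5, rank ∂_2 = 7 ⇒ b_1 = 12 − 5 − 7 = 0; all invariant factors of ∂_2 are 1 so no torsion. So H_1 ≅ 0.
rank ∂_2 = 7, rank ∂_3 = 0 ⇒ b_2 = 8 − 7 − 0 = 1. So H_2 ≅ Z.

H_0 = Z,  H_1 = 0,  H_2 = Z.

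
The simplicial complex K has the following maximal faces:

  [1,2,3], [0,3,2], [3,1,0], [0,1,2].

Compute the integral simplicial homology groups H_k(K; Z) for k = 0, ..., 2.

Fix the vertex order 0 < 1 < 2 < 3 and write every simplex with vertices in increasing order. Then dim K = 2 and the simplices of K are:

  0-simplices (4): [0], [1], [2], [3]
  1-simplices (6): [0,1], [0,2], [0,3], [1,2], [1,3], [2,3]
  2-simplices (4): [0,1,2], [0,1,3], [0,2,3], [1,2,3]

so the chain groups are C_0 ≅ Z^4, C_1 ≅ Z^6, C_2 ≅ Z^4.

∂_1: C_1 → C_0 sends each edge [p,q] (with p < q) to q − p.
The 4×6 boundary matrix has rank 3 and Smith normal form diag(1,1,1).

The boundary map ∂_2: C_2 → C_1 maps a triangle to the signed sum of its edges. For instance
  ∂[0,1,3] = [1,3] − [0,3] + [0,1],
  ∂[0,1,2] = [1,2] − [0,2] + [0,1].
The resulting 6×4 matrix has rank 3, and its Smith normal form has invariant factors (1,1,1).

Reading off H_k = ker ∂_k / im ∂_{k+1}:

  H_0: rank C_0 − rank ∂_1 = 4 − 3 = 1, and the invariant factors of ∂_1 are all 1, so H_0 = Z.
  H_1: rank ker ∂_1 − rank ∂_2 = (6 − 3) − 3 = 0, and the invariant factors of ∂_2 are all 1, so H_1 = 0.
  H_2: rank ker ∂_2 − rank ∂_3 = (4 − 3) − 0 = 1, and there is no ∂_3, so H_2 = Z.

H_0 ≅ Z,  H_1 = 0,  H_2 ≅ Z.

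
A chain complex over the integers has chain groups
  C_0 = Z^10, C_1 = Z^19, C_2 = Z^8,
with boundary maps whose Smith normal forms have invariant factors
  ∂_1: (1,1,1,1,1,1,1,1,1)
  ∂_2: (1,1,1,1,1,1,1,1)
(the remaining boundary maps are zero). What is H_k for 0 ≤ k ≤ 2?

H_0: b_0 = 10 − 0 − 9 = 1; torsion from ∂_1 factors > 1: none. So H_0 = Z.
H_1: b_1 = 19 − 9 − 8 = 2; torsion from ∂_2 factors > 1: none. So H_1 = Z^2.
H_2: b_2 = 8 − 8 − 0 = 0; torsion from ∂_3 factors > 1: none. So H_2 = 0.

H_0 = Z,  H_1 = Z^2,  H_2 = 0.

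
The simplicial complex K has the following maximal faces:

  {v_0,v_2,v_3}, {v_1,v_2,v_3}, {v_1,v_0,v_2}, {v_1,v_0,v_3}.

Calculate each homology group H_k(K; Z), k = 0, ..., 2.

Take the total order v_0 < v_1 < v_2 < v_3 on the vertex set. Then K (dimension 2) consists of the simplices:

  0-simplices (4): [v_0], [v_1], [v_2], [v_3]
  1-simplices (6): [v_0,v_1], [v_0,v_2], [v_0,v_3], [v_1,v_2], [v_1,v_3], [v_2,v_3]
  2-simplices (4): [v_0,v_1,v_2], [v_0,v_1,v_3], [v_0,v_2,v_3], [v_1,v_2,v_3]

giving chain groups C_0 ≅ Z^4, C_1 ≅ Z^6, C_2 ≅ Z^4.

Boundary ∂_1: C_1 → C_0 is given by ∂[p,q] = [q] − [p]. For instance
  ∂[v_2,v_3] = [v_3] − [v_2].
The 4×6 boundary matrix has rank 3 and Smith normal form diag(1,1,1).

The boundary map ∂_2: C_2 → C_1 sends each 2-simplex [p,q,r] to [q,r] − [p,r] + [p,q]. For instance
  ∂[v_1,v_2,v_3] = [v_2,v_3] − [v_1,v_3] + [v_1,v_2],
  ∂[v_0,v_1,v_2] = [v_1,v_2] − [v_0,v_2] + [v_0,v_1].
This gives a 6×4 integer matrix of rank 3; reducing to Smith normal form yields diagonal entries (1,1,1).

Now H_k = ker ∂_k / im ∂_{k+1}, so:

  H_0: rank C_0 − rank ∂_1 = 4 − 3 = 1, and the invariant factors of ∂_1 are all 1, so H_0 ≅ Z.
  H_1: rank ker ∂_1 − rank ∂_2 = (6 − 3) − 3 = 0, and the invariant factors of ∂_2 are all 1, so H_1 ≅ 0.
  H_2: rank ker ∂_2 − rank ∂_3 = (4 − 3) − 0 = 1, and there is no ∂_3, so H_2 ≅ Z.

H_0 = Z,  H_1 = 0,  H_2 = Z.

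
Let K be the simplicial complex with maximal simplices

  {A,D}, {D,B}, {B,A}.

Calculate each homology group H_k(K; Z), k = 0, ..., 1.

We work with the vertex ordering A < B < D. The simplices of K, each written with vertices in increasing order, are:

  0-simplices (3): A, B, D
  1-simplices (3): AB, AD, BD

giving chain groups C_0 ≅ Z^3, C_1 ≅ Z^3.

The boundary map ∂_1: C_1 → C_0 is given by ∂[p,q] = [q] − [p].
The 3×3 boundary matrix has rank 2 and Smith normal form diag(1,1).

Now H_k = ker ∂_k / im ∂_{k+1}, so:

  H_0: rank C_0 − rank ∂_1 = 3 − 2 = 1, and the invariant factors of ∂_1 are all 1, so H_0 ≅ Z.
  H_1: rank ker ∂_1 − rank ∂_2 = (3 − 2) − 0 = 1, and there is no ∂_2, so H_1 ≅ Z.

H_0 = Z,  H_1 = Z.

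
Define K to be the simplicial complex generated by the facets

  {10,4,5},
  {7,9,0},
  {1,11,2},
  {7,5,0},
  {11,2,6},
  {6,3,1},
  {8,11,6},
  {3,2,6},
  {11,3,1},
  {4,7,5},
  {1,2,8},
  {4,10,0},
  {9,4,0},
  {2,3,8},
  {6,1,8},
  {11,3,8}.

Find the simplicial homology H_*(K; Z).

H_0 ≅ Z^2,  H_1 ≅ Z × Z/2,  H_2 = 0.

We work with the vertex ordering 0 < 1 < 2 < 3 < 4 < 5 < 6 < 7 < 8 < 9 < 10 < 11. The simplices of K, each written with vertices in increasing order, are:

  0-simplices (12): [0], [1], [2], [3], [4], [5], [6], [7], [8], [9], [10], [11]
  1-simplices (27): (27 of them)
  2-simplices (16): [0,4,9], [0,4,10], [0,5,7], [0,7,9], [1,2,8], [1,2,11], [1,3,6], [1,3,11], [1,6,8], [2,3,6], [2,3,8], [2,6,11], [3,8,11], [4,5,7], [4,5,10], [6,8,11]

Hence C_0 ≅ Z^12, C_1 ≅ Z^27, C_2 ≅ Z^16.

Boundary ∂_1: C_1 → C_0 is given by ∂[p,q] = [q] − [p].
As a 12×27 matrix over Z this has rank 10, with invariant factors (1,1,1,1,1,1,1,1,1,1).

Boundary ∂_2: C_2 → C_1 sends each 2-simplex [p,q,r] to [q,r] − [p,r] + [p,q]. For instance
  ∂[4,5,10] = [5,10] − [4,10] + [4,5],
  ∂[0,7,9] = [7,9] − [0,9] + [0,7].
This gives a 27×16 integer matrix of rank 16; reducing to Smith normal form yields diagonal entries (1,1,1,1,1,1,1,1,1,1,1,1,1,1,1,2).

From H_k ≅ ker(∂_k) / im(∂_{k+1}) we obtain:

  H_0: rank C_0 − rank ∂_1 = 12 − 10 = 2, and the invariant factors of ∂_1 are all 1, so H_0 ≅ Z^2.
  H_1: rank ker ∂_1 − rank ∂_2 = (27 − 10) − 16 = 1, and ∂_2 has invariant factor 2 > 1, so H_1 ≅ Z × Z/2.
  H_2: rank ker ∂_2 − rank ∂_3 = (16 − 16) − 0 = 0, and there is no ∂_3, so H_2 ≅ 0.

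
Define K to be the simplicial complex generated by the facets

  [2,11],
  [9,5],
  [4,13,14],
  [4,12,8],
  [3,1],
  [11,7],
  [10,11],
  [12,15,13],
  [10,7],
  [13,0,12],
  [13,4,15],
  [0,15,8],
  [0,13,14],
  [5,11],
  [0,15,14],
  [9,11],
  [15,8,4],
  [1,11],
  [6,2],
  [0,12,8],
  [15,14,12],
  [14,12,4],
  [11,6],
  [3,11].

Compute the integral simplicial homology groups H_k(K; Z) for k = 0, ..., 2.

H_0 = Z^2,  H_1 = Z^4 ⊕ Z/2,  H_2 = 0.

Order the vertices as 0 < 1 < 2 < 3 < 4 < 5 < 6 < 7 < 8 < 9 < 10 < 11 < 12 < 13 < 14 < 15. Listing each simplex with vertices in this order, K has dimension 2 with simplices:

  0-simplices (16): [0], [1], [2], [3], [4], [5], [6], [7], [8], [9], [10], [11], [12], [13], [14], [15]
  1-simplices (30): (30 of them)
  2-simplices (12): [0,8,12], [0,8,15], [0,12,13], [0,13,14], [0,14,15], [4,8,12], [4,8,15], [4,12,14], [4,13,14], [4,13,15], [12,13,15], [12,14,15]

giving chain groups C_0 ≅ Z^16, C_1 ≅ Z^30, C_2 ≅ Z^12.

The boundary map ∂_1: C_1 → C_0 sends each edge [p,q] (with p < q) to q − p. For instance
  ∂[5,9] = [9] − [5].
The resulting 16×30 matrix has rank 14, and its Smith normal form has invariant factors (1,1,1,1,1,1,1,1,1,1,1,1,1,1).

The boundary map ∂_2: C_2 → C_1 acts by ∂[p,q,r] = [q,r] − [p,r] + [p,q]. For instance
  ∂[4,13,14] = [13,14] − [4,14] + [4,13],
  ∂[0,8,15] = [8,15] − [0,15] + [0,8].
As a 30×12 matrix over Z this has rank 12, with invariant factors (1,1,1,1,1,1,1,1,1,1,1,2).

Computing H_k = (kernel of ∂_k) / (image of ∂_{k+1}):

  H_0: rank C_0 − rank ∂_1 = 16 − 14 = 2, and the invariant factors of ∂_1 are all 1, so H_0 = Z^2.
  H_1: rank ker ∂_1 − rank ∂_2 = (30 − 14) − 12 = 4, and ∂_2 has invariant factor 2 > 1, so H_1 = Z^4 ⊕ Z/2.
  H_2: rank ker ∂_2 − rank ∂_3 = (12 − 12) − 0 = 0, and there is no ∂_3, so H_2 = 0.

(K is a triangulation of the disjoint union of a wedge of 4 circles and the real projective plane RP^2.)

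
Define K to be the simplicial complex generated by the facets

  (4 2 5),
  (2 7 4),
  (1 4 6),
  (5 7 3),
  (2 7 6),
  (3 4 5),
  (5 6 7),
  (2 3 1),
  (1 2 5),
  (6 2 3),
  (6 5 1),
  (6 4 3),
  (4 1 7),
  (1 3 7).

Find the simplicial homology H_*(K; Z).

We work with the vertex ordering 1 < 2 < 3 < 4 < 5 < 6 < 7. The simplices of K, each written with vertices in increasing order, are:

  0-simplices (7): [1], [2], [3], [4], [5], [6], [7]
  1-simplices (21): [1,2], [1,3], [1,4], [1,5], [1,6], [1,7], [2,3], [2,4], [2,5], [2,6], [2,7], [3,4], [3,5], [3,6], [3,7], [4,5], [4,6], [4,7], [5,6], [5,7], [6,7]
  2-simplices (14): [1,2,3], [1,2,5], [1,3,7], [1,4,6], [1,4,7], [1,5,6], [2,3,6], [2,4,5], [2,4,7], [2,6,7], [3,4,5], [3,4,6], [3,5,7], [5,6,7]

so the chain groups are C_0 ≅ Z^7, C_1 ≅ Z^21, C_2 ≅ Z^14.

The boundary map ∂_1: C_1 → C_0 is given by ∂[p,q] = [q] − [p].
As a 7×21 matrix over Z this has rank 6, with invariant factors (1,1,1,1,1,1).

Boundary ∂_2: C_2 → C_1 maps a triangle to the signed sum of its edges. For instance
  ∂[5,6,7] = [6,7] − [5,7] + [5,6],
  ∂[3,5,7] = [5,7] − [3,7] + [3,5].
The resulting 21×14 matrix has rank 13, and its Smith normal form has invariant factors (1,1,1,1,1,1,1,1,1,1,1,1,1).

Computing H_k = (kernel of ∂_k) / (image of ∂_{k+1}):

  H_0: rank C_0 − rank ∂_1 = 7 − 6 = 1, and the invariant factors of ∂_1 are all 1, so H_0 = Z.
  H_1: rank ker ∂_1 − rank ∂_2 = (21 − 6) − 13 = 2, and the invariant factors of ∂_2 are all 1, so H_1 = Z^2.
  H_2: rank ker ∂_2 − rank ∂_3 = (14 − 13) − 0 = 1, and there is no ∂_3, so H_2 = Z.

As a check, the Euler characteristic is 7 − 21 + 14 = 0, which agrees with 1 − 2 + 1 = 0.

H_0 = Z,  H_1 = Z^2,  H_2 = Z.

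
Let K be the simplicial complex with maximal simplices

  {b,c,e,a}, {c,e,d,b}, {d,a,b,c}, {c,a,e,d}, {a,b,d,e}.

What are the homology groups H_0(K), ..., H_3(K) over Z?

H_0 ≅ Z,  H_1 = 0,  H_2 = 0,  H_3 ≅ Z.

Order the vertices as a < b < c < d < e. Listing each simplex with vertices in this order, K has dimension 3 with simplices:

  0-simplices (5): a, b, c, d, e
  1-simplices (10): ab, ac, ad, ae, bc, bd, be, cd, ce, de
  2-simplices (10): abc, abd, abe, acd, ace, ade, bcd, bce, bde, cde
  3-simplices (5): abcd, abce, abde, acde, bcde

so the chain groups are C_0 ≅ Z^5, C_1 ≅ Z^10, C_2 ≅ Z^10, C_3 ≅ Z^5.

The boundary map ∂_1: C_1 → C_0 is given by ∂[p,q] = [q] − [p]. For instance
  ∂ad = d − a.
As a 5×10 matrix over Z this has rank 4, with invariant factors (1,1,1,1).

∂_2: C_2 → C_1 sends each 2-simplex [p,q,r] to [q,r] − [p,r] + [p,q]. For instance
  ∂acd = cd − ad + ac,
  ∂ace = ce − ae + ac.
The resulting 10×10 matrix has rank 6, and its Smith normal form has invariant factors (1,1,1,1,1,1).

The boundary map ∂_3: C_3 → C_2 sends each 3-simplex σ to the alternating sum Σ_i (−1)^i (σ with its i-th vertex removed). For instance
  ∂bcde = cde − bde + bce − bcd,
  ∂abde = bde − ade + abe − abd.
The 10×5 boundary matrix has rank 4 and Smith normal form diag(1,1,1,1).

Reading off H_k = ker ∂_k / im ∂_{k+1}:

  H_0: rank C_0 − rank ∂_1 = 5 − 4 = 1, and the invariant factors of ∂_1 are all 1, so H_0 ≅ Z.
  H_1: rank ker ∂_1 − rank ∂_2 = (10 − 4) − 6 = 0, and the invariant factors of ∂_2 are all 1, so H_1 ≅ 0.
  H_2: rank ker ∂_2 − rank ∂_3 = (10 − 6) − 4 = 0, and the invariant factors of ∂_3 are all 1, so H_2 ≅ 0.
  H_3: rank ker ∂_3 − rank ∂_4 = (5 − 4) − 0 = 1, and there is no ∂_4, so H_3 ≅ Z.

(K is a triangulation of the 3-sphere S^3.)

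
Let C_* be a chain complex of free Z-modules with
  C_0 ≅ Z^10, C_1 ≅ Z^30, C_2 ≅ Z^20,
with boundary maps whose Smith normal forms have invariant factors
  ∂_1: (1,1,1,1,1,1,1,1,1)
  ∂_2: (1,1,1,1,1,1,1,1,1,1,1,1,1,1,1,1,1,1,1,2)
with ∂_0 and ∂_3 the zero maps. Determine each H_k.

H_0 ≅ Z,  H_1 ≅ Z × Z/2,  H_2 = 0.

H_0: b_0 = 10 − 0 − 9 = 1; torsion from ∂_1 factors > 1: none. So H_0 ≅ Z.
H_1: b_1 = 30 − 9 − 20 = 1; torsion from ∂_2 factors > 1: [2]. So H_1 ≅ Z × Z/2.
H_2: b_2 = 20 − 20 − 0 = 0; torsion from ∂_3 factors > 1: none. So H_2 ≅ 0.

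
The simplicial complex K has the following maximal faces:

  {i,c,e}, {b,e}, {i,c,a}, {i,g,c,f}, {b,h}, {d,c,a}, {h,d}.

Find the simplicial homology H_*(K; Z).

We work with the vertex ordering a < b < c < d < e < f < g < h < i. The simplices of K, each written with vertices in increasing order, are:

  0-simplices (9): a, b, c, d, e, f, g, h, i
  1-simplices (15): ac, ad, ai, be, bh, cd, ce, cf, cg, ci, dh, ei, fg, fi, gi
  2-simplices (7): acd, aci, cei, cfg, cfi, cgi, fgi
  3-simplices (1): cfgi

so the chain groups are C_0 ≅ Z^9, C_1 ≅ Z^15, C_2 ≅ Z^7, C_3 ≅ Z^1.

Boundary ∂_1: C_1 → C_0 maps an edge to its endpoints' difference, ∂[p,q] = q − p. For instance
  ∂ci = i − c.
The resulting 9×15 matrix has rank 8, and its Smith normal form has invariant factors (1,1,1,1,1,1,1,1).

∂_2: C_2 → C_1 acts by ∂[p,q,r] = [q,r] − [p,r] + [p,q]. For instance
  ∂cgi = gi − ci + cg,
  ∂cfg = fg − cg + cf.
As a 15×7 matrix over Z this has rank 6, with invariant factors (1,1,1,1,1,1).

Boundary ∂_3: C_3 → C_2 sends each 3-simplex σ to the alternating sum Σ_i (−1)^i (σ with its i-th vertex removed). For instance
  ∂cfgi = fgi − cgi + cfi − cfg.
The resulting 7×1 matrix has rank 1, and its Smith normal form has invariant factors (1).

Now H_k = ker ∂_k / im ∂_{k+1}, so:

  H_0: rank C_0 − rank ∂_1 = 9 − 8 = 1, and the invariant factors of ∂_1 are all 1, so H_0 ≅ Z.
  H_1: rank ker ∂_1 − rank ∂_2 = (15 − 8) − 6 = 1, and the invariant factors of ∂_2 are all 1, so H_1 ≅ Z.
  H_2: rank ker ∂_2 − rank ∂_3 = (7 − 6) − 1 = 0, and the invariant factors of ∂_3 are all 1, so H_2 ≅ 0.
  H_3: rank ker ∂_3 − rank ∂_4 = (1 − 1) − 0 = 0, and there is no ∂_4, so H_3 ≅ 0.

As a check, the Euler characteristic is 9 − 15 + 7 − 1 = 0, which agrees with 1 − 1 + 0 − 0 = 0.

H_0 ≅ Z,  H_1 ≅ Z,  H_2 = 0,  H_3 = 0.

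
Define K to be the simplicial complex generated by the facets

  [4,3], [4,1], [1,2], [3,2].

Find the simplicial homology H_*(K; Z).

Order the vertices as 1 < 2 < 3 < 4. Listing each simplex with vertices in this order, K has dimension 1 with simplices:

  0-simplices (4): [1], [2], [3], [4]
  1-simplices (4): [1,2], [1,4], [2,3], [3,4]

Hence C_0 ≅ Z^4, C_1 ≅ Z^4.

∂_1: C_1 → C_0 is given by ∂[p,q] = [q] − [p].
The resulting 4×4 matrix has rank 3, and its Smith normal form has invariant factors (1,1,1).

Reading off H_k = ker ∂_k / im ∂_{k+1}:

  H_0: rank C_0 − rank ∂_1 = 4 − 3 = 1, and the invariant factors of ∂_1 are all 1, so H_0 ≅ Z.
  H_1: rank ker ∂_1 − rank ∂_2 = (4 − 3) − 0 = 1, and there is no ∂_2, so H_1 ≅ Z.

H_0 = Z,  H_1 = Z.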